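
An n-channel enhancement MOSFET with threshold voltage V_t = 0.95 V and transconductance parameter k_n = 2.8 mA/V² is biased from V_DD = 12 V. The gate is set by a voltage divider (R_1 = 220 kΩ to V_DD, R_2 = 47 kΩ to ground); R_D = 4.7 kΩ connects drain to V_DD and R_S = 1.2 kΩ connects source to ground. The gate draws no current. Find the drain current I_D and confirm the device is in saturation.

I_D ≈ 0.48 mA

V_G = V_DD·R_2/(R_1+R_2) = 12×47/267 = 2.11 V.
Assume saturation: I_D = (k_n/2)(V_GS − V_t)² with V_GS = V_G − I_D·R_S = 2.11 − 1.2·I_D.
Substituting gives 2.02·I_D² − 4.91·I_D + 1.89 = 0, with roots I_D = 0.48 or 1.95 mA.
The root I_D = 1.95 mA gives V_GS = -0.231 V ≤ V_t, so take I_D = 0.48 mA.
Then V_GS = 1.54 V and V_DS = V_DD − I_D(R_D+R_S) = 12 − 0.48×5.9 = 9.17 V.
Saturation requires V_DS ≥ V_GS − V_t = 0.586 V; 9.17 ≥ 0.586 ✓.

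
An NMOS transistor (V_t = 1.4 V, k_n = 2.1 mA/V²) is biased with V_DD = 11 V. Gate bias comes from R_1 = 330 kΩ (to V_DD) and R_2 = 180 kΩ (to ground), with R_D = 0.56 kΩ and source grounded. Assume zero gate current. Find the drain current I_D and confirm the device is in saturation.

I_D ≈ 6.5 mA

V_G = V_DD·R_2/(R_1+R_2) = 11×180/510 = 3.88 V. With the source grounded, V_GS = V_G = 3.88 V.
Assume saturation: I_D = (k_n/2)(V_GS − V_t)² = (2.1/2)×(3.88 − 1.4)² = 1.05×2.48² = 6.47 mA.
V_DS = V_DD − I_D·R_D = 11 − 6.47×0.56 = 7.38 V.
Saturation requires V_DS ≥ V_GS − V_t = 2.48 V; 7.38 ≥ 2.48 ✓.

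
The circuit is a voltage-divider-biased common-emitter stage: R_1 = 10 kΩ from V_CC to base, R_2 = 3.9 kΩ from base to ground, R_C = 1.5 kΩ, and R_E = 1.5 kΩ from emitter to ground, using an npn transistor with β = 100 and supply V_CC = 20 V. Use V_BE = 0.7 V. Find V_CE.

Thevenize the base divider: V_Th = V_CC·R_2/(R_1+R_2) = 20×3.9/13.9 = 5.61 V, R_Th = R_1‖R_2 = 2.81 kΩ.
Base-emitter loop: V_Th = I_B·R_Th + V_BE + (β+1)I_B·R_E, so I_B = (5.61 − 0.7) / (2.81 + 101×1.5) = 0.0318 mA.
I_C = β·I_B = 100×0.0318 = 3.18 mA, and I_E = (β+1)I_B = 3.21 mA.
V_CE = V_CC − I_C·R_C − I_E·R_E = 20 − 3.18×1.5 − 3.21×1.5 = 10.4 V.
V_CE = 10.4 V > 0.2 V confirms active-region operation.

V_CE ≈ 10 V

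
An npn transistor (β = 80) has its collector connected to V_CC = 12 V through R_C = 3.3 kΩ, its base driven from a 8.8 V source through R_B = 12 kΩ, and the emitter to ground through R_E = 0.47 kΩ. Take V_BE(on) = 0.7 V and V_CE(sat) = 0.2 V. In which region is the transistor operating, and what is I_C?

saturation; I_C ≈ 3.1 mA

Assume active: I_B = (8.8 − 0.7)/(12 + 81×0.47) = 0.162 mA, I_C = β·I_B = 12.9 mA.
Then V_CE = 12 − 12.9×3.3 − 13.1×0.47 = -36.9 V < 0.2 V — the active assumption fails.
Re-solve with V_CE = 0.2 V. KCL at the emitter: V_E/R_E = (V_BB−0.7−V_E)/R_B + (V_CC−0.2−V_E)/R_C, giving V_E = 1.69 V.
I_C = (V_CC − 0.2 − V_E)/R_C = (11.8 − 1.69)/3.3 = 3.06 mA.
Check: I_B = (8.1 − 1.69)/12 = 0.534 mA, and β·I_B = 42.7 mA > I_C, confirming saturation.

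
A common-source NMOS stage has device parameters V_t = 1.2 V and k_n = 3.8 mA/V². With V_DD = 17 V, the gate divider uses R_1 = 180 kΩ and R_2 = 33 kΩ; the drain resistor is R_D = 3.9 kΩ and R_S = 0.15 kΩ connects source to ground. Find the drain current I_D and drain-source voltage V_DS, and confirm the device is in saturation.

V_G = V_DD·R_2/(R_1+R_2) = 17×33/213 = 2.63 V.
Assume saturation: I_D = (k_n/2)(V_GS − V_t)² with V_GS = V_G − I_D·R_S = 2.63 − 0.15·I_D.
Substituting gives 0.0427·I_D² − 1.82·I_D + 3.91 = 0, with roots I_D = 2.27 or 40.2 mA.
The root I_D = 40.2 mA gives V_GS = -3.4 V ≤ V_t, so take I_D = 2.27 mA.
Then V_GS = 2.29 V and V_DS = V_DD − I_D(R_D+R_S) = 17 − 2.27×4.05 = 7.8 V.
Saturation requires V_DS ≥ V_GS − V_t = 1.09 V; 7.8 ≥ 1.09 ✓.

I_D ≈ 2.3 mA, V_DS ≈ 7.8 V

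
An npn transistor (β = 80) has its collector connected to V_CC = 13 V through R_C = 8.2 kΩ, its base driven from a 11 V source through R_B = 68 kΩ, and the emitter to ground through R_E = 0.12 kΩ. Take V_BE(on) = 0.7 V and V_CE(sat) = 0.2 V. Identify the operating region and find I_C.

Assume active: I_B = (11 − 0.7)/(68 + 81×0.12) = 0.133 mA, I_C = β·I_B = 10.6 mA.
Then V_CE = 13 − 10.6×8.2 − 10.7×0.12 = -75.2 V < 0.2 V — the active assumption fails.
Re-solve with V_CE = 0.2 V. KCL at the emitter: V_E/R_E = (V_BB−0.7−V_E)/R_B + (V_CC−0.2−V_E)/R_C, giving V_E = 0.202 V.
I_C = (V_CC − 0.2 − V_E)/R_C = (12.8 − 0.202)/8.2 = 1.54 mA.
Check: I_B = (10.3 − 0.202)/68 = 0.148 mA, and β·I_B = 11.9 mA > I_C, confirming saturation.

saturation; I_C ≈ 1.5 mA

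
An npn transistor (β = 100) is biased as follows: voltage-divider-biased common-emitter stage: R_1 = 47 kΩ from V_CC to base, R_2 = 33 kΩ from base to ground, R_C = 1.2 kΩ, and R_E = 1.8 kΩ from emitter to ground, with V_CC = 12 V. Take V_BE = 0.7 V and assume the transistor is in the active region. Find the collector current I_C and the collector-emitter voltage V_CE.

I_C ≈ 2.1 mA, V_CE ≈ 5.6 V

Thevenize the base divider: V_Th = V_CC·R_2/(R_1+R_2) = 12×33/80 = 4.95 V, R_Th = R_1‖R_2 = 19.4 kΩ.
Base-emitter loop: V_Th = I_B·R_Th + V_BE + (β+1)I_B·R_E, so I_B = (4.95 − 0.7) / (19.4 + 101×1.8) = 0.0211 mA.
I_C = β·I_B = 100×0.0211 = 2.11 mA, and I_E = (β+1)I_B = 2.13 mA.
V_CE = V_CC − I_C·R_C − I_E·R_E = 12 − 2.11×1.2 − 2.13×1.8 = 5.62 V.
V_CE = 5.62 V > 0.2 V confirms active-region operation.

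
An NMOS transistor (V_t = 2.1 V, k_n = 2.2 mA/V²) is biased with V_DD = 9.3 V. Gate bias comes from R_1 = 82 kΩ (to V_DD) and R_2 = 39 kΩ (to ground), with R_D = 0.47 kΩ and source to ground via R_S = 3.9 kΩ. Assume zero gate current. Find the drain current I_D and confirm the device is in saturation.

V_G = V_DD·R_2/(R_1+R_2) = 9.3×39/121 = 3 V.
Assume saturation: I_D = (k_n/2)(V_GS − V_t)² with V_GS = V_G − I_D·R_S = 3 − 3.9·I_D.
Substituting gives 16.7·I_D² − 8.7·I_D + 0.886 = 0, with roots I_D = 0.139 or 0.381 mA.
The root I_D = 0.381 mA gives V_GS = 1.51 V ≤ V_t, so take I_D = 0.139 mA.
Then V_GS = 2.46 V and V_DS = V_DD − I_D(R_D+R_S) = 9.3 − 0.139×4.37 = 8.69 V.
Saturation requires V_DS ≥ V_GS − V_t = 0.355 V; 8.69 ≥ 0.355 ✓.

I_D ≈ 0.14 mA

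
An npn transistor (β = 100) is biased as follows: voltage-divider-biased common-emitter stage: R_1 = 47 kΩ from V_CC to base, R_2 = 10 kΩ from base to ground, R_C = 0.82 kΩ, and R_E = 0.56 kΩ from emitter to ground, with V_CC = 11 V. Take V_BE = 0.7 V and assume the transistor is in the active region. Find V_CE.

V_CE ≈ 8.4 V

Thevenize the base divider: V_Th = V_CC·R_2/(R_1+R_2) = 11×10/57 = 1.93 V, R_Th = R_1‖R_2 = 8.25 kΩ.
Base-emitter loop: V_Th = I_B·R_Th + V_BE + (β+1)I_B·R_E, so I_B = (1.93 − 0.7) / (8.25 + 101×0.56) = 0.019 mA.
I_C = β·I_B = 100×0.019 = 1.9 mA, and I_E = (β+1)I_B = 1.92 mA.
V_CE = V_CC − I_C·R_C − I_E·R_E = 11 − 1.9×0.82 − 1.92×0.56 = 8.37 V.
V_CE = 8.37 V > 0.2 V confirms active-region operation.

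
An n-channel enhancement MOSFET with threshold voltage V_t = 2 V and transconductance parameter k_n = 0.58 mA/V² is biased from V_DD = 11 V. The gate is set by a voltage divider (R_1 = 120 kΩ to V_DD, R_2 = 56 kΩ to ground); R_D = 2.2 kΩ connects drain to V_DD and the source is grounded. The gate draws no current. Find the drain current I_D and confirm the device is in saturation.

V_G = V_DD·R_2/(R_1+R_2) = 11×56/176 = 3.5 V. With the source grounded, V_GS = V_G = 3.5 V.
Assume saturation: I_D = (k_n/2)(V_GS − V_t)² = (0.58/2)×(3.5 − 2)² = 0.29×1.5² = 0.652 mA.
V_DS = V_DD − I_D·R_D = 11 − 0.652×2.2 = 9.56 V.
Saturation requires V_DS ≥ V_GS − V_t = 1.5 V; 9.56 ≥ 1.5 ✓.

I_D ≈ 0.65 mA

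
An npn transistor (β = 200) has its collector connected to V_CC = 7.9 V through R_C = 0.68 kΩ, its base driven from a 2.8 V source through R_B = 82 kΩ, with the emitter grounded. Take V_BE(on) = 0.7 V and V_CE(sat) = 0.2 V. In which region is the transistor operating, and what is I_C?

Assume active. Base-emitter loop: I_B = (V_BB − V_BE)/R_B = (2.8 − 0.7)/82 = 0.0256 mA.
I_C = β·I_B = 200×0.0256 = 5.12 mA.
V_CE = V_CC − I_C·R_C = 7.9 − 5.12×0.68 = 4.42 V > V_CE(sat), so the active-region assumption holds.

active; I_C ≈ 5.1 mA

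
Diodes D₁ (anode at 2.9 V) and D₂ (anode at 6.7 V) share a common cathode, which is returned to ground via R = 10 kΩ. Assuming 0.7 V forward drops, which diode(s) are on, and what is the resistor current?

Only D₂ conducts; I_R ≈ 0.6 mA

Assume both conduct. Then node N would need to be at both 2.9−0.7 = 2.2 V and 6.7−0.7 = 6 V, which is impossible.
Assume only D₂ conducts: V_N = 6.7 − 0.7 = 6 V, so I_R = 6/10 = 0.6 mA.
Check D₁: its anode-to-cathode voltage is 2.9 − 6 = -3.1 V < 0.7 V, so it is off. The assumption is consistent.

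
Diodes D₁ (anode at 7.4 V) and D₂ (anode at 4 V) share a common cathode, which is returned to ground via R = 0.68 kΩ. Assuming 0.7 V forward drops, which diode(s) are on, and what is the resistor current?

Assume both conduct. Then node N would need to be at both 7.4−0.7 = 6.7 V and 4−0.7 = 3.3 V, which is impossible.
Assume only D₁ conducts: V_N = 7.4 − 0.7 = 6.7 V, so I_R = 6.7/0.68 = 9.85 mA.
Check D₂: its anode-to-cathode voltage is 4 − 6.7 = -2.7 V < 0.7 V, so it is off. The assumption is consistent.

Only D₁ conducts; I_R ≈ 9.9 mA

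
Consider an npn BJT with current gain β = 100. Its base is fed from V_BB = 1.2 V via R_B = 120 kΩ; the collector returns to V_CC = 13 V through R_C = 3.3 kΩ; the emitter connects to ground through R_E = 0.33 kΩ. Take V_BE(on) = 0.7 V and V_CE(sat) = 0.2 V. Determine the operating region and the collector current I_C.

Assume active. Base-emitter loop: I_B = (V_BB − V_BE)/(R_B + (β+1)R_E) = (1.2 − 0.7)/(120 + 101×0.33) = 0.00326 mA.
I_C = β·I_B = 100×0.00326 = 0.326 mA.
V_CE = V_CC − I_C·R_C − I_E·R_E = 13 − 0.326×3.3 − 0.329×0.33 = 11.8 V > V_CE(sat), so the active-region assumption holds.

active; I_C ≈ 0.33 mA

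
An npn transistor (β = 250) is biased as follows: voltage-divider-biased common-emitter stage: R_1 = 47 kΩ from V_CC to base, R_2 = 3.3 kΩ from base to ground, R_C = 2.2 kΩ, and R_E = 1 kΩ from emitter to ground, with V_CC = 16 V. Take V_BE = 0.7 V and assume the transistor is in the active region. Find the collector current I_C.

Thevenize the base divider: V_Th = V_CC·R_2/(R_1+R_2) = 16×3.3/50.3 = 1.05 V, R_Th = R_1‖R_2 = 3.08 kΩ.
Base-emitter loop: V_Th = I_B·R_Th + V_BE + (β+1)I_B·R_E, so I_B = (1.05 − 0.7) / (3.08 + 251×1) = 0.00138 mA.
I_C = β·I_B = 250×0.00138 = 0.344 mA, and I_E = (β+1)I_B = 0.345 mA.
V_CE = V_CC − I_C·R_C − I_E·R_E = 16 − 0.344×2.2 − 0.345×1 = 14.9 V.
V_CE = 14.9 V > 0.2 V confirms active-region operation.

I_C ≈ 0.34 mA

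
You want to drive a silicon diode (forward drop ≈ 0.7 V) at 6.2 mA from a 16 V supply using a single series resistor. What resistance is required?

The resistor drops V_S − V_D = 16 − 0.7 = 15.3 V at 6.2 mA.
R = 15.3 V / 6.2 mA = 2.47 kΩ.

R ≈ 2.5 kΩ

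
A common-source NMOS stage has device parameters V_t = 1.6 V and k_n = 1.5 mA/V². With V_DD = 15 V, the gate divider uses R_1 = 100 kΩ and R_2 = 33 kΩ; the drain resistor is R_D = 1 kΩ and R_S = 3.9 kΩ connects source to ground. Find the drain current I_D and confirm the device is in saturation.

V_G = V_DD·R_2/(R_1+R_2) = 15×33/133 = 3.72 V.
Assume saturation: I_D = (k_n/2)(V_GS − V_t)² with V_GS = V_G − I_D·R_S = 3.72 − 3.9·I_D.
Substituting gives 11.4·I_D² − 13.4·I_D + 3.38 = 0, with roots I_D = 0.365 or 0.811 mA.
The root I_D = 0.811 mA gives V_GS = 0.56 V ≤ V_t, so take I_D = 0.365 mA.
Then V_GS = 2.3 V and V_DS = V_DD − I_D(R_D+R_S) = 15 − 0.365×4.9 = 13.2 V.
Saturation requires V_DS ≥ V_GS − V_t = 0.698 V; 13.2 ≥ 0.698 ✓.

I_D ≈ 0.37 mA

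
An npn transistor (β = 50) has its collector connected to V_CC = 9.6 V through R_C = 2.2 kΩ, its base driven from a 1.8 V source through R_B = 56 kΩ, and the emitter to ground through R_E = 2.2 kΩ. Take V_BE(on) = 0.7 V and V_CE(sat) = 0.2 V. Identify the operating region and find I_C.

active; I_C ≈ 0.33 mA

Assume active. Base-emitter loop: I_B = (V_BB − V_BE)/(R_B + (β+1)R_E) = (1.8 − 0.7)/(56 + 51×2.2) = 0.00654 mA.
I_C = β·I_B = 50×0.00654 = 0.327 mA.
V_CE = V_CC − I_C·R_C − I_E·R_E = 9.6 − 0.327×2.2 − 0.334×2.2 = 8.15 V > V_CE(sat), so the active-region assumption holds.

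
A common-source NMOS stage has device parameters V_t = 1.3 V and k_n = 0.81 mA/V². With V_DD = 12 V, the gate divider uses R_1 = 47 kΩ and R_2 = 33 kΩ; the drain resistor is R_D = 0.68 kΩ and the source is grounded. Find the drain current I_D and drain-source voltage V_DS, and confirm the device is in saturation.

I_D ≈ 5.4 mA, V_DS ≈ 8.3 V

V_G = V_DD·R_2/(R_1+R_2) = 12×33/80 = 4.95 V. With the source grounded, V_GS = V_G = 4.95 V.
Assume saturation: I_D = (k_n/2)(V_GS − V_t)² = (0.81/2)×(4.95 − 1.3)² = 0.405×3.65² = 5.4 mA.
V_DS = V_DD − I_D·R_D = 12 − 5.4×0.68 = 8.33 V.
Saturation requires V_DS ≥ V_GS − V_t = 3.65 V; 8.33 ≥ 3.65 ✓.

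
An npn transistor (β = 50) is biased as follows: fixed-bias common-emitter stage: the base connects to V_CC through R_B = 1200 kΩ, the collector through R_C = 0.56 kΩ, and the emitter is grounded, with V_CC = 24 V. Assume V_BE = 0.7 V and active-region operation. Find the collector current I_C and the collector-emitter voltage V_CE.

I_C ≈ 0.97 mA, V_CE ≈ 23 V

Base loop: V_CC = I_B·R_B + V_BE, so I_B = (24 − 0.7)/1200 kΩ = 0.0194 mA.
In the active region I_C = β·I_B = 50 × 0.0194 = 0.971 mA.
Collector loop: V_CE = V_CC − I_C·R_C = 24 − 0.971×0.56 = 23.5 V.
Since V_CE = 23.5 V > V_CE(sat) ≈ 0.2 V, the transistor is in the active region as assumed.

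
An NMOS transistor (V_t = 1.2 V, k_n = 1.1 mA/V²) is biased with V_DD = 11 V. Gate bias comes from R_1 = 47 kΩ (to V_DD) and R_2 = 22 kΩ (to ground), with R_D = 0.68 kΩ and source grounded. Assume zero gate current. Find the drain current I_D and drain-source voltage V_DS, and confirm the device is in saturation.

I_D ≈ 2.9 mA, V_DS ≈ 9 V

V_G = V_DD·R_2/(R_1+R_2) = 11×22/69 = 3.51 V. With the source grounded, V_GS = V_G = 3.51 V.
Assume saturation: I_D = (k_n/2)(V_GS − V_t)² = (1.1/2)×(3.51 − 1.2)² = 0.55×2.31² = 2.93 mA.
V_DS = V_DD − I_D·R_D = 11 − 2.93×0.68 = 9.01 V.
Saturation requires V_DS ≥ V_GS − V_t = 2.31 V; 9.01 ≥ 2.31 ✓.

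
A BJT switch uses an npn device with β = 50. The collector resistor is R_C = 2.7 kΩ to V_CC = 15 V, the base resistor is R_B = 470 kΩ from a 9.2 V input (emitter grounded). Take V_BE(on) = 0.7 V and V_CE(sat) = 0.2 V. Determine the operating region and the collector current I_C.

Assume active. Base-emitter loop: I_B = (V_BB − V_BE)/R_B = (9.2 − 0.7)/470 = 0.0181 mA.
I_C = β·I_B = 50×0.0181 = 0.904 mA.
V_CE = V_CC − I_C·R_C = 15 − 0.904×2.7 = 12.6 V > V_CE(sat), so the active-region assumption holds.

active; I_C ≈ 0.9 mA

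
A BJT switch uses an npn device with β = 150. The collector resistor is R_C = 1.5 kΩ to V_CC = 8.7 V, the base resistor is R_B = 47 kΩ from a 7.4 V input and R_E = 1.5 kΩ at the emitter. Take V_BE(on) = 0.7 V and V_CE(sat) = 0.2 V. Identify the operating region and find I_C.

Assume active: I_B = (7.4 − 0.7)/(47 + 151×1.5) = 0.0245 mA, I_C = β·I_B = 3.67 mA.
Then V_CE = 8.7 − 3.67×1.5 − 3.7×1.5 = -2.36 V < 0.2 V — the active assumption fails.
Re-solve with V_CE = 0.2 V. KCL at the emitter: V_E/R_E = (V_BB−0.7−V_E)/R_B + (V_CC−0.2−V_E)/R_C, giving V_E = 4.29 V.
I_C = (V_CC − 0.2 − V_E)/R_C = (8.5 − 4.29)/1.5 = 2.81 mA.
Check: I_B = (6.7 − 4.29)/47 = 0.0513 mA, and β·I_B = 7.7 mA > I_C, confirming saturation.

saturation; I_C ≈ 2.8 mA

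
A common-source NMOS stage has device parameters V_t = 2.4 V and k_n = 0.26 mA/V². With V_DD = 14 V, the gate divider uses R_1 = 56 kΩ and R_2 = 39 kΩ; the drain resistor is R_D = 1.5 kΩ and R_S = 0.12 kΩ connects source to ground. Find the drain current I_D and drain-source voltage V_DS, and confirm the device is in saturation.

V_G = V_DD·R_2/(R_1+R_2) = 14×39/95 = 5.75 V.
Assume saturation: I_D = (k_n/2)(V_GS − V_t)² with V_GS = V_G − I_D·R_S = 5.75 − 0.12·I_D.
Substituting gives 0.00187·I_D² − 1.1·I_D + 1.46 = 0, with roots I_D = 1.32 or 589 mA.
The root I_D = 589 mA gives V_GS = -64.9 V ≤ V_t, so take I_D = 1.32 mA.
Then V_GS = 5.59 V and V_DS = V_DD − I_D(R_D+R_S) = 14 − 1.32×1.62 = 11.9 V.
Saturation requires V_DS ≥ V_GS − V_t = 3.19 V; 11.9 ≥ 3.19 ✓.

I_D ≈ 1.3 mA, V_DS ≈ 12 V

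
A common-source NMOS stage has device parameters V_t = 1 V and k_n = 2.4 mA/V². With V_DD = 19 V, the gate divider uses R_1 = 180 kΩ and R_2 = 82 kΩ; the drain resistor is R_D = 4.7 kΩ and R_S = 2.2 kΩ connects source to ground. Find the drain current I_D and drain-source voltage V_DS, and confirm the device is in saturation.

V_G = V_DD·R_2/(R_1+R_2) = 19×82/262 = 5.95 V.
Assume saturation: I_D = (k_n/2)(V_GS − V_t)² with V_GS = V_G − I_D·R_S = 5.95 − 2.2·I_D.
Substituting gives 5.81·I_D² − 27.1·I_D + 29.4 = 0, with roots I_D = 1.71 or 2.96 mA.
The root I_D = 2.96 mA gives V_GS = -0.571 V ≤ V_t, so take I_D = 1.71 mA.
Then V_GS = 2.19 V and V_DS = V_DD − I_D(R_D+R_S) = 19 − 1.71×6.9 = 7.23 V.
Saturation requires V_DS ≥ V_GS − V_t = 1.19 V; 7.23 ≥ 1.19 ✓.

I_D ≈ 1.7 mA, V_DS ≈ 7.2 V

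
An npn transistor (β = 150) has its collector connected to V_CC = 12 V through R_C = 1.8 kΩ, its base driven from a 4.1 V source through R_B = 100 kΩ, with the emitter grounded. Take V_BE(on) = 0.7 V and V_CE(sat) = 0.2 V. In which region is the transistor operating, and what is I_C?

active; I_C ≈ 5.1 mA

Assume active. Base-emitter loop: I_B = (V_BB − V_BE)/R_B = (4.1 − 0.7)/100 = 0.034 mA.
I_C = β·I_B = 150×0.034 = 5.1 mA.
V_CE = V_CC − I_C·R_C = 12 − 5.1×1.8 = 2.82 V > V_CE(sat), so the active-region assumption holds.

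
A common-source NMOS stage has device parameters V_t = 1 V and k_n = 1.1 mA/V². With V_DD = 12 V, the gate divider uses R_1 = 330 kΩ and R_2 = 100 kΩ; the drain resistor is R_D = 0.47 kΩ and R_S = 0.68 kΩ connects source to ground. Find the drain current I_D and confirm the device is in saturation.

V_G = V_DD·R_2/(R_1+R_2) = 12×100/430 = 2.79 V.
Assume saturation: I_D = (k_n/2)(V_GS − V_t)² with V_GS = V_G − I_D·R_S = 2.79 − 0.68·I_D.
Substituting gives 0.254·I_D² − 2.34·I_D + 1.76 = 0, with roots I_D = 0.828 or 8.37 mA.
The root I_D = 8.37 mA gives V_GS = -2.9 V ≤ V_t, so take I_D = 0.828 mA.
Then V_GS = 2.23 V and V_DS = V_DD − I_D(R_D+R_S) = 12 − 0.828×1.15 = 11 V.
Saturation requires V_DS ≥ V_GS − V_t = 1.23 V; 11 ≥ 1.23 ✓.

I_D ≈ 0.83 mA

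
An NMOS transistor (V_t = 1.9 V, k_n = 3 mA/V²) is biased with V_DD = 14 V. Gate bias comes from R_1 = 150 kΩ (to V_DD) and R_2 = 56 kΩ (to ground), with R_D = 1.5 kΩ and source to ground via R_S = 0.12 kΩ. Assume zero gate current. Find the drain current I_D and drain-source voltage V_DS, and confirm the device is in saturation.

I_D ≈ 3.4 mA, V_DS ≈ 8.5 V

V_G = V_DD·R_2/(R_1+R_2) = 14×56/206 = 3.81 V.
Assume saturation: I_D = (k_n/2)(V_GS − V_t)² with V_GS = V_G − I_D·R_S = 3.81 − 0.12·I_D.
Substituting gives 0.0216·I_D² − 1.69·I_D + 5.45 = 0, with roots I_D = 3.38 or 74.7 mA.
The root I_D = 74.7 mA gives V_GS = -5.16 V ≤ V_t, so take I_D = 3.38 mA.
Then V_GS = 3.4 V and V_DS = V_DD − I_D(R_D+R_S) = 14 − 3.38×1.62 = 8.53 V.
Saturation requires V_DS ≥ V_GS − V_t = 1.5 V; 8.53 ≥ 1.5 ✓.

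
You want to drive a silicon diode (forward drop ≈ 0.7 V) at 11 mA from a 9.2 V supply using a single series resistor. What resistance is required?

The resistor drops V_S − V_D = 9.2 − 0.7 = 8.5 V at 11 mA.
R = 8.5 V / 11 mA = 0.773 kΩ.

R ≈ 0.77 kΩ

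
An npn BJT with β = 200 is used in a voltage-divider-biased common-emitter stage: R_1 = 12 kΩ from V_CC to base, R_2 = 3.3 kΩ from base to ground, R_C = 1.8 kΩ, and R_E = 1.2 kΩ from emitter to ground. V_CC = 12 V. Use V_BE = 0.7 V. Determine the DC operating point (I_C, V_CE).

I_C ≈ 1.5 mA, V_CE ≈ 7.3 V

Thevenize the base divider: V_Th = V_CC·R_2/(R_1+R_2) = 12×3.3/15.3 = 2.59 V, R_Th = R_1‖R_2 = 2.59 kΩ.
Base-emitter loop: V_Th = I_B·R_Th + V_BE + (β+1)I_B·R_E, so I_B = (2.59 − 0.7) / (2.59 + 201×1.2) = 0.00775 mA.
I_C = β·I_B = 200×0.00775 = 1.55 mA, and I_E = (β+1)I_B = 1.56 mA.
V_CE = V_CC − I_C·R_C − I_E·R_E = 12 − 1.55×1.8 − 1.56×1.2 = 7.34 V.
V_CE = 7.34 V > 0.2 V confirms active-region operation.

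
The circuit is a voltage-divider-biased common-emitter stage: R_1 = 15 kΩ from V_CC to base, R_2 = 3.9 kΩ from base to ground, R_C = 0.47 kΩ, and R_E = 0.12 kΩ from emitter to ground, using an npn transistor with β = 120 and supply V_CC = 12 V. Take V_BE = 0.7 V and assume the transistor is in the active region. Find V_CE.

Thevenize the base divider: V_Th = V_CC·R_2/(R_1+R_2) = 12×3.9/18.9 = 2.48 V, R_Th = R_1‖R_2 = 3.1 kΩ.
Base-emitter loop: V_Th = I_B·R_Th + V_BE + (β+1)I_B·R_E, so I_B = (2.48 − 0.7) / (3.1 + 121×0.12) = 0.101 mA.
I_C = β·I_B = 120×0.101 = 12.1 mA, and I_E = (β+1)I_B = 12.2 mA.
V_CE = V_CC − I_C·R_C − I_E·R_E = 12 − 12.1×0.47 − 12.2×0.12 = 4.85 V.
V_CE = 4.85 V > 0.2 V confirms active-region operation.

V_CE ≈ 4.8 V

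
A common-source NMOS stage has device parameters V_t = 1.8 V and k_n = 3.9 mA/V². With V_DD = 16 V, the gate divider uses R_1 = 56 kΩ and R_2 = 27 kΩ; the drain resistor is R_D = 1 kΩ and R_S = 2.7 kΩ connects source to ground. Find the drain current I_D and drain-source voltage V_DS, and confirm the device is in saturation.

V_G = V_DD·R_2/(R_1+R_2) = 16×27/83 = 5.2 V.
Assume saturation: I_D = (k_n/2)(V_GS − V_t)² with V_GS = V_G − I_D·R_S = 5.2 − 2.7·I_D.
Substituting gives 14.2·I_D² − 36.9·I_D + 22.6 = 0, with roots I_D = 0.996 or 1.6 mA.
The root I_D = 1.6 mA gives V_GS = 0.895 V ≤ V_t, so take I_D = 0.996 mA.
Then V_GS = 2.51 V and V_DS = V_DD − I_D(R_D+R_S) = 16 − 0.996×3.7 = 12.3 V.
Saturation requires V_DS ≥ V_GS − V_t = 0.715 V; 12.3 ≥ 0.715 ✓.

I_D ≈ 1 mA, V_DS ≈ 12 V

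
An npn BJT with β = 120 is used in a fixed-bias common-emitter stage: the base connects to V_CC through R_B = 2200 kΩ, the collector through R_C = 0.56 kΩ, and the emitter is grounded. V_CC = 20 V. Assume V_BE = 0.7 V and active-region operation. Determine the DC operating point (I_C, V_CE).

Base loop: V_CC = I_B·R_B + V_BE, so I_B = (20 − 0.7)/2200 kΩ = 0.00877 mA.
In the active region I_C = β·I_B = 120 × 0.00877 = 1.05 mA.
Collector loop: V_CE = V_CC − I_C·R_C = 20 − 1.05×0.56 = 19.4 V.
Since V_CE = 19.4 V > V_CE(sat) ≈ 0.2 V, the transistor is in the active region as assumed.

I_C ≈ 1.1 mA, V_CE ≈ 19 V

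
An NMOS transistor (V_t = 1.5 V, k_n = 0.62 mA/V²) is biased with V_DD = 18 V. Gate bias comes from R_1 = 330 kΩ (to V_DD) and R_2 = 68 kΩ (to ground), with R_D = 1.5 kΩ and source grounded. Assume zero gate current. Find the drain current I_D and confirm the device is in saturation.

I_D ≈ 0.77 mA

V_G = V_DD·R_2/(R_1+R_2) = 18×68/398 = 3.08 V. With the source grounded, V_GS = V_G = 3.08 V.
Assume saturation: I_D = (k_n/2)(V_GS − V_t)² = (0.62/2)×(3.08 − 1.5)² = 0.31×1.58² = 0.769 mA.
V_DS = V_DD − I_D·R_D = 18 − 0.769×1.5 = 16.8 V.
Saturation requires V_DS ≥ V_GS − V_t = 1.58 V; 16.8 ≥ 1.58 ✓.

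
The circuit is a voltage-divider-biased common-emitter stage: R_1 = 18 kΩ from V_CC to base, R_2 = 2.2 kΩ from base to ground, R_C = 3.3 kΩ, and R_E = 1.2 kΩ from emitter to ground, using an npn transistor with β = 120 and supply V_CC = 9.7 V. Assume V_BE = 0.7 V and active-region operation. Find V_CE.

Thevenize the base divider: V_Th = V_CC·R_2/(R_1+R_2) = 9.7×2.2/20.2 = 1.06 V, R_Th = R_1‖R_2 = 1.96 kΩ.
Base-emitter loop: V_Th = I_B·R_Th + V_BE + (β+1)I_B·R_E, so I_B = (1.06 − 0.7) / (1.96 + 121×1.2) = 0.00242 mA.
I_C = β·I_B = 120×0.00242 = 0.291 mA, and I_E = (β+1)I_B = 0.293 mA.
V_CE = V_CC − I_C·R_C − I_E·R_E = 9.7 − 0.291×3.3 − 0.293×1.2 = 8.39 V.
V_CE = 8.39 V > 0.2 V confirms active-region operation.

V_CE ≈ 8.4 V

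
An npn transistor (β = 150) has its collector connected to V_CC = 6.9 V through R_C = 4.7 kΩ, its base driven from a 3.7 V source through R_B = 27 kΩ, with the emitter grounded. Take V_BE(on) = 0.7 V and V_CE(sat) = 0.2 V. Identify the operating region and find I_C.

Assume active: I_B = (3.7 − 0.7)/27 = 0.111 mA, giving I_C = β·I_B = 16.7 mA.
But then V_CE = 6.9 − 16.7×4.7 = -71.4 V < V_CE(sat) = 0.2 V — impossible in the active region.
So the transistor is saturated. With V_CE = 0.2 V, I_C = (V_CC − 0.2)/R_C = 6.7/4.7 = 1.43 mA.
Check: β·I_B = 16.7 mA > I_C = 1.43 mA, confirming saturation.

saturation; I_C ≈ 1.4 mA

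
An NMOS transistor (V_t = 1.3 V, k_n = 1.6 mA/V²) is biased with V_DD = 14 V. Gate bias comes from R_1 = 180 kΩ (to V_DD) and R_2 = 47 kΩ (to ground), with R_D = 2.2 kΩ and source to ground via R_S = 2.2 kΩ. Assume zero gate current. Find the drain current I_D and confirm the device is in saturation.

I_D ≈ 0.4 mA

V_G = V_DD·R_2/(R_1+R_2) = 14×47/227 = 2.9 V.
Assume saturation: I_D = (k_n/2)(V_GS − V_t)² with V_GS = V_G − I_D·R_S = 2.9 − 2.2·I_D.
Substituting gives 3.87·I_D² − 6.63·I_D + 2.04 = 0, with roots I_D = 0.404 or 1.31 mA.
The root I_D = 1.31 mA gives V_GS = 0.0214 V ≤ V_t, so take I_D = 0.404 mA.
Then V_GS = 2.01 V and V_DS = V_DD − I_D(R_D+R_S) = 14 − 0.404×4.4 = 12.2 V.
Saturation requires V_DS ≥ V_GS − V_t = 0.71 V; 12.2 ≥ 0.71 ✓.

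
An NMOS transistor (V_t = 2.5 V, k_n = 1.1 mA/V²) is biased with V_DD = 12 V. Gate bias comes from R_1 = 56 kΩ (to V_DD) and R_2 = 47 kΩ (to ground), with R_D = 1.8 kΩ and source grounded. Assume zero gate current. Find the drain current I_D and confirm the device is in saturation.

I_D ≈ 4.9 mA

V_G = V_DD·R_2/(R_1+R_2) = 12×47/103 = 5.48 V. With the source grounded, V_GS = V_G = 5.48 V.
Assume saturation: I_D = (k_n/2)(V_GS − V_t)² = (1.1/2)×(5.48 − 2.5)² = 0.55×2.98² = 4.87 mA.
V_DS = V_DD − I_D·R_D = 12 − 4.87×1.8 = 3.23 V.
Saturation requires V_DS ≥ V_GS − V_t = 2.98 V; 3.23 ≥ 2.98 ✓.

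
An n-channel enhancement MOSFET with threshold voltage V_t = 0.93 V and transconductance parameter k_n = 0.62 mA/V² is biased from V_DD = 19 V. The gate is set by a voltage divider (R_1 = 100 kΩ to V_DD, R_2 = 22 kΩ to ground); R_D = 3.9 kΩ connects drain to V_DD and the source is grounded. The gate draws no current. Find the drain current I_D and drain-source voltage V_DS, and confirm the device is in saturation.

I_D ≈ 1.9 mA, V_DS ≈ 11 V

V_G = V_DD·R_2/(R_1+R_2) = 19×22/122 = 3.43 V. With the source grounded, V_GS = V_G = 3.43 V.
Assume saturation: I_D = (k_n/2)(V_GS − V_t)² = (0.62/2)×(3.43 − 0.93)² = 0.31×2.5² = 1.93 mA.
V_DS = V_DD − I_D·R_D = 19 − 1.93×3.9 = 11.5 V.
Saturation requires V_DS ≥ V_GS − V_t = 2.5 V; 11.5 ≥ 2.5 ✓.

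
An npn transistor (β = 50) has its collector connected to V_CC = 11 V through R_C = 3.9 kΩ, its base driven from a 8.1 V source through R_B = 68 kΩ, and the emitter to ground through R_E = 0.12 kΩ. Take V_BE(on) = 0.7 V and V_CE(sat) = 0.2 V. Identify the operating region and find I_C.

saturation; I_C ≈ 2.7 mA

Assume active: I_B = (8.1 − 0.7)/(68 + 51×0.12) = 0.0998 mA, I_C = β·I_B = 4.99 mA.
Then V_CE = 11 − 4.99×3.9 − 5.09×0.12 = -9.08 V < 0.2 V — the active assumption fails.
Re-solve with V_CE = 0.2 V. KCL at the emitter: V_E/R_E = (V_BB−0.7−V_E)/R_B + (V_CC−0.2−V_E)/R_C, giving V_E = 0.334 V.
I_C = (V_CC − 0.2 − V_E)/R_C = (10.8 − 0.334)/3.9 = 2.68 mA.
Check: I_B = (7.4 − 0.334)/68 = 0.104 mA, and β·I_B = 5.2 mA > I_C, confirming saturation.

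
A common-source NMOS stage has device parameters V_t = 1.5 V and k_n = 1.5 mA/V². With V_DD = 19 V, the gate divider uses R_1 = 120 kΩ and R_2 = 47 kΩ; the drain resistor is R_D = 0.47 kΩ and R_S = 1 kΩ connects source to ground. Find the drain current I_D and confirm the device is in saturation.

V_G = V_DD·R_2/(R_1+R_2) = 19×47/167 = 5.35 V.
Assume saturation: I_D = (k_n/2)(V_GS − V_t)² with V_GS = V_G − I_D·R_S = 5.35 − 1·I_D.
Substituting gives 0.75·I_D² − 6.77·I_D + 11.1 = 0, with roots I_D = 2.15 or 6.87 mA.
The root I_D = 6.87 mA gives V_GS = -1.53 V ≤ V_t, so take I_D = 2.15 mA.
Then V_GS = 3.19 V and V_DS = V_DD − I_D(R_D+R_S) = 19 − 2.15×1.47 = 15.8 V.
Saturation requires V_DS ≥ V_GS − V_t = 1.69 V; 15.8 ≥ 1.69 ✓.

I_D ≈ 2.2 mA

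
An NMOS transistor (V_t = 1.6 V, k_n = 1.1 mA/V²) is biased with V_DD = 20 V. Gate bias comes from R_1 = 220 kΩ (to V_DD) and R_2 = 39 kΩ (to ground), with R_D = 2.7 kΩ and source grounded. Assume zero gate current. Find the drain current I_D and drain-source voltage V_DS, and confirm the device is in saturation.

V_G = V_DD·R_2/(R_1+R_2) = 20×39/259 = 3.01 V. With the source grounded, V_GS = V_G = 3.01 V.
Assume saturation: I_D = (k_n/2)(V_GS − V_t)² = (1.1/2)×(3.01 − 1.6)² = 0.55×1.41² = 1.1 mA.
V_DS = V_DD − I_D·R_D = 20 − 1.1×2.7 = 17 V.
Saturation requires V_DS ≥ V_GS − V_t = 1.41 V; 17 ≥ 1.41 ✓.

I_D ≈ 1.1 mA, V_DS ≈ 17 V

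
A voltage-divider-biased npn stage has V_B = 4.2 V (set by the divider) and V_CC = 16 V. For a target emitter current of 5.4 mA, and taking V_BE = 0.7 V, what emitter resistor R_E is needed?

V_E = V_B − V_BE = 4.2 − 0.7 = 3.5 V.
R_E = V_E / I_E = 3.5 / 5.4 = 0.648 kΩ.

R_E ≈ 0.65 kΩ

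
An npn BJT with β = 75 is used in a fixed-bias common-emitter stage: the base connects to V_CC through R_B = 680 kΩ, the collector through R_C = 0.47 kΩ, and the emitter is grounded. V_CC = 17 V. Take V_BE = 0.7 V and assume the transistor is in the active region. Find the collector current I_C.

Base loop: V_CC = I_B·R_B + V_BE, so I_B = (17 − 0.7)/680 kΩ = 0.024 mA.
In the active region I_C = β·I_B = 75 × 0.024 = 1.8 mA.
Collector loop: V_CE = V_CC − I_C·R_C = 17 − 1.8×0.47 = 16.2 V.
Since V_CE = 16.2 V > V_CE(sat) ≈ 0.2 V, the transistor is in the active region as assumed.

I_C ≈ 1.8 mA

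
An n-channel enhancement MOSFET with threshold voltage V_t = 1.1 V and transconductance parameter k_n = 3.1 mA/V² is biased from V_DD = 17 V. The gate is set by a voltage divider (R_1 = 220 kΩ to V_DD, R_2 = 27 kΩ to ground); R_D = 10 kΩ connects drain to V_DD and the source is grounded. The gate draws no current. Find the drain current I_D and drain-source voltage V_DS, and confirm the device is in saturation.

I_D ≈ 0.89 mA, V_DS ≈ 8.1 V

V_G = V_DD·R_2/(R_1+R_2) = 17×27/247 = 1.86 V. With the source grounded, V_GS = V_G = 1.86 V.
Assume saturation: I_D = (k_n/2)(V_GS − V_t)² = (3.1/2)×(1.86 − 1.1)² = 1.55×0.758² = 0.891 mA.
V_DS = V_DD − I_D·R_D = 17 − 0.891×10 = 8.09 V.
Saturation requires V_DS ≥ V_GS − V_t = 0.758 V; 8.09 ≥ 0.758 ✓.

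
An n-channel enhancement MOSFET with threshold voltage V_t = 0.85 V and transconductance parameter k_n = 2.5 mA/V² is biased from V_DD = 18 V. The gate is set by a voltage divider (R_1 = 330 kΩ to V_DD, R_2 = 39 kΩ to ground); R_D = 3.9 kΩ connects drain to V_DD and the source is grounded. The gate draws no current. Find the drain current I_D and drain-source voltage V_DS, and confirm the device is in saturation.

I_D ≈ 1.4 mA, V_DS ≈ 13 V

V_G = V_DD·R_2/(R_1+R_2) = 18×39/369 = 1.9 V. With the source grounded, V_GS = V_G = 1.9 V.
Assume saturation: I_D = (k_n/2)(V_GS − V_t)² = (2.5/2)×(1.9 − 0.85)² = 1.25×1.05² = 1.38 mA.
V_DS = V_DD − I_D·R_D = 18 − 1.38×3.9 = 12.6 V.
Saturation requires V_DS ≥ V_GS − V_t = 1.05 V; 12.6 ≥ 1.05 ✓.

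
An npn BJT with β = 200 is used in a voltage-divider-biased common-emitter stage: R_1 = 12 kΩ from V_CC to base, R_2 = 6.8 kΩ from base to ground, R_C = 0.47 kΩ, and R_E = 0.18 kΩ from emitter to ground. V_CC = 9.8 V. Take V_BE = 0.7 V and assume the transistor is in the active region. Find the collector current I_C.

Thevenize the base divider: V_Th = V_CC·R_2/(R_1+R_2) = 9.8×6.8/18.8 = 3.54 V, R_Th = R_1‖R_2 = 4.34 kΩ.
Base-emitter loop: V_Th = I_B·R_Th + V_BE + (β+1)I_B·R_E, so I_B = (3.54 − 0.7) / (4.34 + 201×0.18) = 0.0702 mA.
I_C = β·I_B = 200×0.0702 = 14 mA, and I_E = (β+1)I_B = 14.1 mA.
V_CE = V_CC − I_C·R_C − I_E·R_E = 9.8 − 14×0.47 − 14.1×0.18 = 0.661 V.
V_CE = 0.661 V > 0.2 V confirms active-region operation.

I_C ≈ 14 mA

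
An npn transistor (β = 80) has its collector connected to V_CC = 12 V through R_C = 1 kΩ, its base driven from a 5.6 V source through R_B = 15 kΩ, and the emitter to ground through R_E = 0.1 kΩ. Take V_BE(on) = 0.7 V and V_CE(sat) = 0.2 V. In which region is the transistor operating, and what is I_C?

Assume active: I_B = (5.6 − 0.7)/(15 + 81×0.1) = 0.212 mA, I_C = β·I_B = 17 mA.
Then V_CE = 12 − 17×1 − 17.2×0.1 = -6.69 V < 0.2 V — the active assumption fails.
Re-solve with V_CE = 0.2 V. KCL at the emitter: V_E/R_E = (V_BB−0.7−V_E)/R_B + (V_CC−0.2−V_E)/R_C, giving V_E = 1.1 V.
I_C = (V_CC − 0.2 − V_E)/R_C = (11.8 − 1.1)/1 = 10.7 mA.
Check: I_B = (4.9 − 1.1)/15 = 0.254 mA, and β·I_B = 20.3 mA > I_C, confirming saturation.

saturation; I_C ≈ 11 mA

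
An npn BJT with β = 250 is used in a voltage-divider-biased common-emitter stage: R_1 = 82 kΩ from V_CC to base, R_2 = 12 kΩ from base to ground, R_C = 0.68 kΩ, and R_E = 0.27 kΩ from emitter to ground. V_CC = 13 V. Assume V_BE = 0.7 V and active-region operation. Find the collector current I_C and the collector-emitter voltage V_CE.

I_C ≈ 3.1 mA, V_CE ≈ 10 V

Thevenize the base divider: V_Th = V_CC·R_2/(R_1+R_2) = 13×12/94 = 1.66 V, R_Th = R_1‖R_2 = 10.5 kΩ.
Base-emitter loop: V_Th = I_B·R_Th + V_BE + (β+1)I_B·R_E, so I_B = (1.66 − 0.7) / (10.5 + 251×0.27) = 0.0123 mA.
I_C = β·I_B = 250×0.0123 = 3.07 mA, and I_E = (β+1)I_B = 3.08 mA.
V_CE = V_CC − I_C·R_C − I_E·R_E = 13 − 3.07×0.68 − 3.08×0.27 = 10.1 V.
V_CE = 10.1 V > 0.2 V confirms active-region operation.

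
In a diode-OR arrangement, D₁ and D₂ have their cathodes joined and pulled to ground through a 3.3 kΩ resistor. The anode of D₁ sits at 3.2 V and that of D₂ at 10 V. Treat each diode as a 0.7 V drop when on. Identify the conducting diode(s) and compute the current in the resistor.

Assume both conduct. Then node N would need to be at both 3.2−0.7 = 2.5 V and 10−0.7 = 9.3 V, which is impossible.
Assume only D₂ conducts: V_N = 10 − 0.7 = 9.3 V, so I_R = 9.3/3.3 = 2.82 mA.
Check D₁: its anode-to-cathode voltage is 3.2 − 9.3 = -6.1 V < 0.7 V, so it is off. The assumption is consistent.

Only D₂ conducts; I_R ≈ 2.8 mA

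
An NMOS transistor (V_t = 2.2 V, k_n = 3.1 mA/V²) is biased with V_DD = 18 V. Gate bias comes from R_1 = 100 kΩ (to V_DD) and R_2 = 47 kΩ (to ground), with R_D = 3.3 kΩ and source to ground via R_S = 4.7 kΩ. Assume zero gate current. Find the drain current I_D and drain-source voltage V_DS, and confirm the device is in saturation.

I_D ≈ 0.62 mA, V_DS ≈ 13 V

V_G = V_DD·R_2/(R_1+R_2) = 18×47/147 = 5.76 V.
Assume saturation: I_D = (k_n/2)(V_GS − V_t)² with V_GS = V_G − I_D·R_S = 5.76 − 4.7·I_D.
Substituting gives 34.2·I_D² − 52.8·I_D + 19.6 = 0, with roots I_D = 0.622 or 0.92 mA.
The root I_D = 0.92 mA gives V_GS = 1.43 V ≤ V_t, so take I_D = 0.622 mA.
Then V_GS = 2.83 V and V_DS = V_DD − I_D(R_D+R_S) = 18 − 0.622×8 = 13 V.
Saturation requires V_DS ≥ V_GS − V_t = 0.633 V; 13 ≥ 0.633 ✓.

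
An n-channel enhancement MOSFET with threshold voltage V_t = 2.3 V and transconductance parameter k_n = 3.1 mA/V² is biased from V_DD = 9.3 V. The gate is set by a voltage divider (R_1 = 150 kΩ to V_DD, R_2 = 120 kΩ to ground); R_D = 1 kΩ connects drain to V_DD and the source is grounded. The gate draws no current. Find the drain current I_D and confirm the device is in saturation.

V_G = V_DD·R_2/(R_1+R_2) = 9.3×120/270 = 4.13 V. With the source grounded, V_GS = V_G = 4.13 V.
Assume saturation: I_D = (k_n/2)(V_GS − V_t)² = (3.1/2)×(4.13 − 2.3)² = 1.55×1.83² = 5.21 mA.
V_DS = V_DD − I_D·R_D = 9.3 − 5.21×1 = 4.09 V.
Saturation requires V_DS ≥ V_GS − V_t = 1.83 V; 4.09 ≥ 1.83 ✓.

I_D ≈ 5.2 mA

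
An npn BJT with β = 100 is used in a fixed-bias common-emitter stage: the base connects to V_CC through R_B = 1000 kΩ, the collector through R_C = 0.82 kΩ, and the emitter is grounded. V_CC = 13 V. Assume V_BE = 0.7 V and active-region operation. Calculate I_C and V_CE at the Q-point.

Base loop: V_CC = I_B·R_B + V_BE, so I_B = (13 − 0.7)/1000 kΩ = 0.0123 mA.
In the active region I_C = β·I_B = 100 × 0.0123 = 1.23 mA.
Collector loop: V_CE = V_CC − I_C·R_C = 13 − 1.23×0.82 = 12 V.
Since V_CE = 12 V > V_CE(sat) ≈ 0.2 V, the transistor is in the active region as assumed.

I_C ≈ 1.2 mA, V_CE ≈ 12 V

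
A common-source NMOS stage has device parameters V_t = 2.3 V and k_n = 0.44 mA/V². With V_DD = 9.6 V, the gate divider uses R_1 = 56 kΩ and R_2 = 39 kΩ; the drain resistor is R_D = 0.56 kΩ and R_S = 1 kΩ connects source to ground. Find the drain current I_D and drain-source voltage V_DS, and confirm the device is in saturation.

V_G = V_DD·R_2/(R_1+R_2) = 9.6×39/95 = 3.94 V.
Assume saturation: I_D = (k_n/2)(V_GS − V_t)² with V_GS = V_G − I_D·R_S = 3.94 − 1·I_D.
Substituting gives 0.22·I_D² − 1.72·I_D + 0.592 = 0, with roots I_D = 0.361 or 7.47 mA.
The root I_D = 7.47 mA gives V_GS = -3.53 V ≤ V_t, so take I_D = 0.361 mA.
Then V_GS = 3.58 V and V_DS = V_DD − I_D(R_D+R_S) = 9.6 − 0.361×1.56 = 9.04 V.
Saturation requires V_DS ≥ V_GS − V_t = 1.28 V; 9.04 ≥ 1.28 ✓.

I_D ≈ 0.36 mA, V_DS ≈ 9 V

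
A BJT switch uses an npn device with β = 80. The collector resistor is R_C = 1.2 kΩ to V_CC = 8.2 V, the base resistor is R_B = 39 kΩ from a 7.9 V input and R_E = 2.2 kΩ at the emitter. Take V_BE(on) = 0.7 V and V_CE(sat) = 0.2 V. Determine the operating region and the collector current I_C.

saturation; I_C ≈ 2.3 mA

Assume active: I_B = (7.9 − 0.7)/(39 + 81×2.2) = 0.0331 mA, I_C = β·I_B = 2.65 mA.
Then V_CE = 8.2 − 2.65×1.2 − 2.69×2.2 = -0.89 V < 0.2 V — the active assumption fails.
Re-solve with V_CE = 0.2 V. KCL at the emitter: V_E/R_E = (V_BB−0.7−V_E)/R_B + (V_CC−0.2−V_E)/R_C, giving V_E = 5.22 V.
I_C = (V_CC − 0.2 − V_E)/R_C = (8 − 5.22)/1.2 = 2.32 mA.
Check: I_B = (7.2 − 5.22)/39 = 0.0509 mA, and β·I_B = 4.07 mA > I_C, confirming saturation.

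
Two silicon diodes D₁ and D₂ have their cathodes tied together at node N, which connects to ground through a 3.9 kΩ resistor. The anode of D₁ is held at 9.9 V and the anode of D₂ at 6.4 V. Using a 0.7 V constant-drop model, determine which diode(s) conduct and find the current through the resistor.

Only D₁ conducts; I_R ≈ 2.4 mA

Assume both conduct. Then node N would need to be at both 9.9−0.7 = 9.2 V and 6.4−0.7 = 5.7 V, which is impossible.
Assume only D₁ conducts: V_N = 9.9 − 0.7 = 9.2 V, so I_R = 9.2/3.9 = 2.36 mA.
Check D₂: its anode-to-cathode voltage is 6.4 − 9.2 = -2.8 V < 0.7 V, so it is off. The assumption is consistent.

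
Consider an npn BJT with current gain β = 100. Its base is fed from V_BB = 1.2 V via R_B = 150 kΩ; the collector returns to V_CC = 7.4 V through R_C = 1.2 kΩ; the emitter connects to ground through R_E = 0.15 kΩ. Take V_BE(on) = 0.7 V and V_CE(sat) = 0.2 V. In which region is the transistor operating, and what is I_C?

Assume active. Base-emitter loop: I_B = (V_BB − V_BE)/(R_B + (β+1)R_E) = (1.2 − 0.7)/(150 + 101×0.15) = 0.00303 mA.
I_C = β·I_B = 100×0.00303 = 0.303 mA.
V_CE = V_CC − I_C·R_C − I_E·R_E = 7.4 − 0.303×1.2 − 0.306×0.15 = 6.99 V > V_CE(sat), so the active-region assumption holds.

active; I_C ≈ 0.3 mA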